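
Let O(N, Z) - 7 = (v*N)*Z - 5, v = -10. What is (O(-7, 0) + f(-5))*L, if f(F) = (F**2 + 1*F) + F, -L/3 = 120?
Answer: -6120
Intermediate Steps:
L = -360 (L = -3*120 = -360)
O(N, Z) = 2 - 10*N*Z (O(N, Z) = 7 + ((-10*N)*Z - 5) = 7 + (-10*N*Z - 5) = 7 + (-5 - 10*N*Z) = 2 - 10*N*Z)
f(F) = F**2 + 2*F (f(F) = (F**2 + F) + F = (F + F**2) + F = F**2 + 2*F)
(O(-7, 0) + f(-5))*L = ((2 - 10*(-7)*0) - 5*(2 - 5))*(-360) = ((2 + 0) - 5*(-3))*(-360) = (2 + 15)*(-360) = 17*(-360) = -6120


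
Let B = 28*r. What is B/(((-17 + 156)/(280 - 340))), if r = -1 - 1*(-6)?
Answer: -8400/139 ≈ -60.432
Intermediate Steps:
r = 5 (r = -1 + 6 = 5)
B = 140 (B = 28*5 = 140)
B/(((-17 + 156)/(280 - 340))) = 140/(((-17 + 156)/(280 - 340))) = 140/((139/(-60))) = 140/((139*(-1/60))) = 140/(-139/60) = 140*(-60/139) = -8400/139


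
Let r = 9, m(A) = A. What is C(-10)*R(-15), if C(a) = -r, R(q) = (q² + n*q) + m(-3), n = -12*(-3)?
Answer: 2862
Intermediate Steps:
n = 36
R(q) = -3 + q² + 36*q (R(q) = (q² + 36*q) - 3 = -3 + q² + 36*q)
C(a) = -9 (C(a) = -1*9 = -9)
C(-10)*R(-15) = -9*(-3 + (-15)² + 36*(-15)) = -9*(-3 + 225 - 540) = -9*(-318) = 2862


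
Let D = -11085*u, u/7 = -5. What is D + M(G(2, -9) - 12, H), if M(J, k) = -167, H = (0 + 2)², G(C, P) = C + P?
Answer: 387808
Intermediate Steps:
u = -35 (u = 7*(-5) = -35)
H = 4 (H = 2² = 4)
D = 387975 (D = -11085*(-35) = 387975)
D + M(G(2, -9) - 12, H) = 387975 - 167 = 387808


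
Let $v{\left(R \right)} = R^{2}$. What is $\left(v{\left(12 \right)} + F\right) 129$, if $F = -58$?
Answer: $11094$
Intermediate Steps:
$\left(v{\left(12 \right)} + F\right) 129 = \left(12^{2} - 58\right) 129 = \left(144 - 58\right) 129 = 86 \cdot 129 = 11094$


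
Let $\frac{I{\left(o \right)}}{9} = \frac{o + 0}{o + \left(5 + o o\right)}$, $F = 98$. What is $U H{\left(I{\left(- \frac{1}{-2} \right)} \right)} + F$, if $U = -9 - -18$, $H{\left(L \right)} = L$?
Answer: $\frac{2416}{23} \approx 105.04$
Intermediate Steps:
$I{\left(o \right)} = \frac{9 o}{5 + o + o^{2}}$ ($I{\left(o \right)} = 9 \frac{o + 0}{o + \left(5 + o o\right)} = 9 \frac{o}{o + \left(5 + o^{2}\right)} = 9 \frac{o}{5 + o + o^{2}} = \frac{9 o}{5 + o + o^{2}}$)
$U = 9$ ($U = -9 + 18 = 9$)
$U H{\left(I{\left(- \frac{1}{-2} \right)} \right)} + F = 9 \frac{9 \left(- \frac{1}{-2}\right)}{5 - \frac{1}{-2} + \left(- \frac{1}{-2}\right)^{2}} + 98 = 9 \frac{9 \left(\left(-1\right) \left(- \frac{1}{2}\right)\right)}{5 - - \frac{1}{2} + \left(\left(-1\right) \left(- \frac{1}{2}\right)\right)^{2}} + 98 = 9 \cdot 9 \cdot \frac{1}{2} \frac{1}{5 + \frac{1}{2} + \left(\frac{1}{2}\right)^{2}} + 98 = 9 \cdot 9 \cdot \frac{1}{2} \frac{1}{5 + \frac{1}{2} + \frac{1}{4}} + 98 = 9 \cdot 9 \cdot \frac{1}{2} \frac{1}{\frac{23}{4}} + 98 = 9 \cdot 9 \cdot \frac{1}{2} \cdot \frac{4}{23} + 98 = 9 \cdot \frac{18}{23} + 98 = \frac{162}{23} + 98 = \frac{2416}{23}$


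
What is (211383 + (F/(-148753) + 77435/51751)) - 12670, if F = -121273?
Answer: 1529733619348217/7698116503 ≈ 1.9872e+5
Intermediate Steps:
(211383 + (F/(-148753) + 77435/51751)) - 12670 = (211383 + (-121273/(-148753) + 77435/51751)) - 12670 = (211383 + (-121273*(-1/148753) + 77435*(1/51751))) - 12670 = (211383 + (121273/148753 + 77435/51751)) - 12670 = (211383 + 17794687578/7698116503) - 12670 = 1627268755441227/7698116503 - 12670 = 1529733619348217/7698116503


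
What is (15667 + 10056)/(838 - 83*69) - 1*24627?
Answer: -120427126/4889 ≈ -24632.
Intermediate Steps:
(15667 + 10056)/(838 - 83*69) - 1*24627 = 25723/(838 - 5727) - 24627 = 25723/(-4889) - 24627 = 25723*(-1/4889) - 24627 = -25723/4889 - 24627 = -120427126/4889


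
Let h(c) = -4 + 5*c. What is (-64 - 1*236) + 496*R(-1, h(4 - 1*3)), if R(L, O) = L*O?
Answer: -796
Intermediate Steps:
(-64 - 1*236) + 496*R(-1, h(4 - 1*3)) = (-64 - 1*236) + 496*(-(-4 + 5*(4 - 1*3))) = (-64 - 236) + 496*(-(-4 + 5*(4 - 3))) = -300 + 496*(-(-4 + 5*1)) = -300 + 496*(-(-4 + 5)) = -300 + 496*(-1*1) = -300 + 496*(-1) = -300 - 496 = -796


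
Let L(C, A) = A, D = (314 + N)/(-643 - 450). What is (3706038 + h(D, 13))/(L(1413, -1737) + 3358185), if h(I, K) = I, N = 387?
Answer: 4050698833/3668597664 ≈ 1.1042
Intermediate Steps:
D = -701/1093 (D = (314 + 387)/(-643 - 450) = 701/(-1093) = 701*(-1/1093) = -701/1093 ≈ -0.64135)
(3706038 + h(D, 13))/(L(1413, -1737) + 3358185) = (3706038 - 701/1093)/(-1737 + 3358185) = (4050698833/1093)/3356448 = (4050698833/1093)*(1/3356448) = 4050698833/3668597664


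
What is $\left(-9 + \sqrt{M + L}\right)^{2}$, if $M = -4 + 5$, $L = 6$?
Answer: $\left(9 - \sqrt{7}\right)^{2} \approx 40.376$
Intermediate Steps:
$M = 1$
$\left(-9 + \sqrt{M + L}\right)^{2} = \left(-9 + \sqrt{1 + 6}\right)^{2} = \left(-9 + \sqrt{7}\right)^{2}$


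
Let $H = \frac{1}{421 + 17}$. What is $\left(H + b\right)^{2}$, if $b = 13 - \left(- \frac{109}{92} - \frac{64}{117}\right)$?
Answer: $\frac{134041354330129}{617437635984} \approx 217.09$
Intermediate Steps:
$b = \frac{158573}{10764}$ ($b = 13 - - \frac{18641}{10764} = 13 + \left(\frac{109}{92} + \frac{64}{117}\right) = 13 + \frac{18641}{10764} = \frac{158573}{10764} \approx 14.732$)
$H = \frac{1}{438} \approx 0.0022831$
$\left(H + b\right)^{2} = \left(\frac{1}{438} + \frac{158573}{10764}\right)^{2} = \left(\frac{11577623}{785772}\right)^{2} = \frac{134041354330129}{617437635984}$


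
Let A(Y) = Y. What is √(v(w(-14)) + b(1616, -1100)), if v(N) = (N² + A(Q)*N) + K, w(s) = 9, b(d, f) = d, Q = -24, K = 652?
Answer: 3*√237 ≈ 46.184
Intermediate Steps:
v(N) = 652 + N² - 24*N (v(N) = (N² - 24*N) + 652 = 652 + N² - 24*N)
√(v(w(-14)) + b(1616, -1100)) = √((652 + 9² - 24*9) + 1616) = √((652 + 81 - 216) + 1616) = √(517 + 1616) = √2133 = 3*√237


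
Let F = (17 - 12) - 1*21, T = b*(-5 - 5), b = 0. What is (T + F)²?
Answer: 256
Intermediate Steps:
T = 0 (T = 0*(-5 - 5) = 0*(-10) = 0)
F = -16 (F = 5 - 21 = -16)
(T + F)² = (0 - 16)² = (-16)² = 256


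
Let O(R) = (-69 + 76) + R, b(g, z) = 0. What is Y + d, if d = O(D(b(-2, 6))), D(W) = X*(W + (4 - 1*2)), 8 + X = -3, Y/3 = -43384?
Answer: -130167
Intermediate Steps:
Y = -130152 (Y = 3*(-43384) = -130152)
X = -11 (X = -8 - 3 = -11)
D(W) = -22 - 11*W (D(W) = -11*(W + (4 - 1*2)) = -11*(W + (4 - 2)) = -11*(W + 2) = -11*(2 + W) = -22 - 11*W)
O(R) = 7 + R
d = -15 (d = 7 + (-22 - 11*0) = 7 + (-22 + 0) = 7 - 22 = -15)
Y + d = -130152 - 15 = -130167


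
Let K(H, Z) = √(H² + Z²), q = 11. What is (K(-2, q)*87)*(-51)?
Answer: -22185*√5 ≈ -49607.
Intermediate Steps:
(K(-2, q)*87)*(-51) = (√((-2)² + 11²)*87)*(-51) = (√(4 + 121)*87)*(-51) = (√125*87)*(-51) = ((5*√5)*87)*(-51) = (435*√5)*(-51) = -22185*√5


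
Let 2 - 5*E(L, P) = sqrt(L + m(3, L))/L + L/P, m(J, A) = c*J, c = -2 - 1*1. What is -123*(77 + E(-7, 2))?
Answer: -96063/10 - 492*I/35 ≈ -9606.3 - 14.057*I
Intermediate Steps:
c = -3 (c = -2 - 1 = -3)
m(J, A) = -3*J
E(L, P) = 2/5 - L/(5*P) - sqrt(-9 + L)/(5*L) (E(L, P) = 2/5 - (sqrt(L - 3*3)/L + L/P)/5 = 2/5 - (sqrt(L - 9)/L + L/P)/5 = 2/5 - (sqrt(-9 + L)/L + L/P)/5 = 2/5 - (L/P + sqrt(-9 + L)/L)/5 = 2/5 + (-L/(5*P) - sqrt(-9 + L)/(5*L)) = 2/5 - L/(5*P) - sqrt(-9 + L)/(5*L))
-123*(77 + E(-7, 2)) = -123*(77 + (2/5 - 1/5*(-7)/2 - 1/5*sqrt(-9 - 7)/(-7))) = -123*(77 + (2/5 - 1/5*(-7)*1/2 - 1/5*(-1/7)*sqrt(-16))) = -123*(77 + (2/5 + 7/10 - 1/5*(-1/7)*4*I)) = -123*(77 + (2/5 + 7/10 + 4*I/35)) = -123*(77 + (11/10 + 4*I/35)) = -123*(781/10 + 4*I/35) = -96063/10 - 492*I/35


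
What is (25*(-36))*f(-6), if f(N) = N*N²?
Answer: 194400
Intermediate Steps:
f(N) = N³
(25*(-36))*f(-6) = (25*(-36))*(-6)³ = -900*(-216) = 194400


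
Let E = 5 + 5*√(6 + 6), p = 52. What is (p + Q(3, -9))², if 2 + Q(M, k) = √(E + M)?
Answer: (50 + √2*√(4 + 5*√3))² ≈ 3028.5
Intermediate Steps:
E = 5 + 10*√3 (E = 5 + 5*√12 = 5 + 5*(2*√3) = 5 + 10*√3 ≈ 22.320)
Q(M, k) = -2 + √(5 + M + 10*√3) (Q(M, k) = -2 + √((5 + 10*√3) + M) = -2 + √(5 + M + 10*√3))
(p + Q(3, -9))² = (52 + (-2 + √(5 + 3 + 10*√3)))² = (52 + (-2 + √(8 + 10*√3)))² = (50 + √(8 + 10*√3))²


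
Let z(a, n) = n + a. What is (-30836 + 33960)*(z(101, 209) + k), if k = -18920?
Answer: -58137640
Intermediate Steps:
z(a, n) = a + n
(-30836 + 33960)*(z(101, 209) + k) = (-30836 + 33960)*((101 + 209) - 18920) = 3124*(310 - 18920) = 3124*(-18610) = -58137640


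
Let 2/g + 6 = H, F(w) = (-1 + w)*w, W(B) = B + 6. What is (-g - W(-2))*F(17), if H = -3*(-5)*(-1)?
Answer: -22304/21 ≈ -1062.1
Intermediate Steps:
W(B) = 6 + B
F(w) = w*(-1 + w)
H = -15 (H = 15*(-1) = -15)
g = -2/21 (g = 2/(-6 - 15) = 2/(-21) = 2*(-1/21) = -2/21 ≈ -0.095238)
(-g - W(-2))*F(17) = (-1*(-2/21) - (6 - 2))*(17*(-1 + 17)) = (2/21 - 1*4)*(17*16) = (2/21 - 4)*272 = -82/21*272 = -22304/21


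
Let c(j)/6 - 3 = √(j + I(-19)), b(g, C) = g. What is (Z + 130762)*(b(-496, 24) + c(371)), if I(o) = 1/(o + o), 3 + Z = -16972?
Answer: -54390186 + 341361*√535686/19 ≈ -4.1241e+7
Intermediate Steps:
Z = -16975 (Z = -3 - 16972 = -16975)
I(o) = 1/(2*o)
c(j) = 18 + 6*√(-1/38 + j) (c(j) = 18 + 6*√(j + (½)/(-19)) = 18 + 6*√(j + (½)*(-1/19)) = 18 + 6*√(j - 1/38) = 18 + 6*√(-1/38 + j))
(Z + 130762)*(b(-496, 24) + c(371)) = (-16975 + 130762)*(-496 + (18 + 3*√(-38 + 1444*371)/19)) = 113787*(-496 + (18 + 3*√(-38 + 535724)/19)) = 113787*(-496 + (18 + 3*√535686/19)) = 113787*(-478 + 3*√535686/19) = -54390186 + 341361*√535686/19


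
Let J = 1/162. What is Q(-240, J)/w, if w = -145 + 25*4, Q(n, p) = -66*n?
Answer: -352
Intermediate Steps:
J = 1/162 ≈ 0.0061728
w = -45 (w = -145 + 100 = -45)
Q(-240, J)/w = -66*(-240)/(-45) = 15840*(-1/45) = -352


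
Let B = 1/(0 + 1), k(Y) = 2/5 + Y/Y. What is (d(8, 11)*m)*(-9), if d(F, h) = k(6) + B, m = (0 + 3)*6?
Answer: -1944/5 ≈ -388.80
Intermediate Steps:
m = 18 (m = 3*6 = 18)
k(Y) = 7/5 (k(Y) = 2*(⅕) + 1 = ⅖ + 1 = 7/5)
B = 1 (B = 1/1 = 1)
d(F, h) = 12/5 (d(F, h) = 7/5 + 1 = 12/5)
(d(8, 11)*m)*(-9) = ((12/5)*18)*(-9) = (216/5)*(-9) = -1944/5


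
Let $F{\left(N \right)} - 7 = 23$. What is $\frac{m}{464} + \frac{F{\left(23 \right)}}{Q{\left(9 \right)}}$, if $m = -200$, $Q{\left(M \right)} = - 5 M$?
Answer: $- \frac{191}{174} \approx -1.0977$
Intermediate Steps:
$F{\left(N \right)} = 30$ ($F{\left(N \right)} = 7 + 23 = 30$)
$\frac{m}{464} + \frac{F{\left(23 \right)}}{Q{\left(9 \right)}} = - \frac{200}{464} + \frac{30}{\left(-5\right) 9} = \left(-200\right) \frac{1}{464} + \frac{30}{-45} = - \frac{25}{58} + 30 \left(- \frac{1}{45}\right) = - \frac{25}{58} - \frac{2}{3} = - \frac{191}{174}$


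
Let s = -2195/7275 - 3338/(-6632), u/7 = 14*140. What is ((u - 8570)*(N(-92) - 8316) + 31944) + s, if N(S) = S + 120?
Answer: -205782925951009/4824780 ≈ -4.2651e+7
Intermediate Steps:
N(S) = 120 + S
u = 13720 (u = 7*(14*140) = 7*1960 = 13720)
s = 972671/4824780 (s = -2195*1/7275 - 3338*(-1/6632) = -439/1455 + 1669/3316 = 972671/4824780 ≈ 0.20160)
((u - 8570)*(N(-92) - 8316) + 31944) + s = ((13720 - 8570)*((120 - 92) - 8316) + 31944) + 972671/4824780 = (5150*(28 - 8316) + 31944) + 972671/4824780 = (5150*(-8288) + 31944) + 972671/4824780 = (-42683200 + 31944) + 972671/4824780 = -42651256 + 972671/4824780 = -205782925951009/4824780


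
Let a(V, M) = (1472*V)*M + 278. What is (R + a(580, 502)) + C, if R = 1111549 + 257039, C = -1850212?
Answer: 428106174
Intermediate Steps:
R = 1368588
a(V, M) = 278 + 1472*M*V (a(V, M) = 1472*M*V + 278 = 278 + 1472*M*V)
(R + a(580, 502)) + C = (1368588 + (278 + 1472*502*580)) - 1850212 = (1368588 + (278 + 428587520)) - 1850212 = (1368588 + 428587798) - 1850212 = 429956386 - 1850212 = 428106174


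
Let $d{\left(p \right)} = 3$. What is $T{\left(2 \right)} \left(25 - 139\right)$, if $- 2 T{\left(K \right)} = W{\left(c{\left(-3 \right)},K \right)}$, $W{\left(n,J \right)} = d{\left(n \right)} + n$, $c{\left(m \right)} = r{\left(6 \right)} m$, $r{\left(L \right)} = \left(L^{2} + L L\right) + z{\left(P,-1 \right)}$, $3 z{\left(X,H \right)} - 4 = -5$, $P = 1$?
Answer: $-12084$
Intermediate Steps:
$z{\left(X,H \right)} = - \frac{1}{3}$ ($z{\left(X,H \right)} = \frac{4}{3} + \frac{1}{3} \left(-5\right) = \frac{4}{3} - \frac{5}{3} = - \frac{1}{3}$)
$r{\left(L \right)} = - \frac{1}{3} + 2 L^{2}$ ($r{\left(L \right)} = \left(L^{2} + L L\right) - \frac{1}{3} = \left(L^{2} + L^{2}\right) - \frac{1}{3} = 2 L^{2} - \frac{1}{3} = - \frac{1}{3} + 2 L^{2}$)
$c{\left(m \right)} = \frac{215 m}{3}$ ($c{\left(m \right)} = \left(- \frac{1}{3} + 2 \cdot 6^{2}\right) m = \left(- \frac{1}{3} + 2 \cdot 36\right) m = \left(- \frac{1}{3} + 72\right) m = \frac{215 m}{3}$)
$W{\left(n,J \right)} = 3 + n$
$T{\left(K \right)} = 106$ ($T{\left(K \right)} = - \frac{3 + \frac{215}{3} \left(-3\right)}{2} = - \frac{3 - 215}{2} = \left(- \frac{1}{2}\right) \left(-212\right) = 106$)
$T{\left(2 \right)} \left(25 - 139\right) = 106 \left(25 - 139\right) = 106 \left(-114\right) = -12084$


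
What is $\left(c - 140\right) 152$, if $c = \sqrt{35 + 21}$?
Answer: $-21280 + 304 \sqrt{14} \approx -20143.0$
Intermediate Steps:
$c = 2 \sqrt{14}$ ($c = \sqrt{56} = 2 \sqrt{14} \approx 7.4833$)
$\left(c - 140\right) 152 = \left(2 \sqrt{14} - 140\right) 152 = \left(-140 + 2 \sqrt{14}\right) 152 = -21280 + 304 \sqrt{14}$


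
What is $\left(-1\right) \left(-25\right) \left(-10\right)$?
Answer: $-250$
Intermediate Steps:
$\left(-1\right) \left(-25\right) \left(-10\right) = 25 \left(-10\right) = -250$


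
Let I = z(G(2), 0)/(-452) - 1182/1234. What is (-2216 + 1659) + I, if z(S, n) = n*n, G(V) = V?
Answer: -344260/617 ≈ -557.96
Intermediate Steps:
z(S, n) = n**2
I = -591/617 (I = 0**2/(-452) - 1182/1234 = 0*(-1/452) - 1182*1/1234 = 0 - 591/617 = -591/617 ≈ -0.95786)
(-2216 + 1659) + I = (-2216 + 1659) - 591/617 = -557 - 591/617 = -344260/617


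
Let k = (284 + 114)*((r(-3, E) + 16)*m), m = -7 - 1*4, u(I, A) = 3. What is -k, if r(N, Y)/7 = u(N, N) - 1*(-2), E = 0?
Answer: 223278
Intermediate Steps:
m = -11 (m = -7 - 4 = -11)
r(N, Y) = 35 (r(N, Y) = 7*(3 - 1*(-2)) = 7*(3 + 2) = 7*5 = 35)
k = -223278 (k = (284 + 114)*((35 + 16)*(-11)) = 398*(51*(-11)) = 398*(-561) = -223278)
-k = -1*(-223278) = 223278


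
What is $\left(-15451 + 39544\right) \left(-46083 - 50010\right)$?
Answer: $-2315168649$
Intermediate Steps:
$\left(-15451 + 39544\right) \left(-46083 - 50010\right) = 24093 \left(-96093\right) = -2315168649$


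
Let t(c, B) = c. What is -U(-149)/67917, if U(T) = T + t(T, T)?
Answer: 298/67917 ≈ 0.0043877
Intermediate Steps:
U(T) = 2*T (U(T) = T + T = 2*T)
-U(-149)/67917 = -2*(-149)/67917 = -(-298)/67917 = -1*(-298/67917) = 298/67917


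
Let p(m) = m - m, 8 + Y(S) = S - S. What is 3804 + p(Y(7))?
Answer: 3804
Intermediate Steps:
Y(S) = -8 (Y(S) = -8 + (S - S) = -8 + 0 = -8)
p(m) = 0
3804 + p(Y(7)) = 3804 + 0 = 3804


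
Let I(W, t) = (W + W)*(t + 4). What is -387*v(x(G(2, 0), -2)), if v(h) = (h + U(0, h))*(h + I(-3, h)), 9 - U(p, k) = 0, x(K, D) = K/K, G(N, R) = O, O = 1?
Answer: 112230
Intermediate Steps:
I(W, t) = 2*W*(4 + t) (I(W, t) = (2*W)*(4 + t) = 2*W*(4 + t))
G(N, R) = 1
x(K, D) = 1
U(p, k) = 9 (U(p, k) = 9 - 1*0 = 9 + 0 = 9)
v(h) = (-24 - 5*h)*(9 + h) (v(h) = (h + 9)*(h + 2*(-3)*(4 + h)) = (9 + h)*(h + (-24 - 6*h)) = (9 + h)*(-24 - 5*h) = (-24 - 5*h)*(9 + h))
-387*v(x(G(2, 0), -2)) = -387*(-216 - 69*1 - 5*1**2) = -387*(-216 - 69 - 5*1) = -387*(-216 - 69 - 5) = -387*(-290) = 112230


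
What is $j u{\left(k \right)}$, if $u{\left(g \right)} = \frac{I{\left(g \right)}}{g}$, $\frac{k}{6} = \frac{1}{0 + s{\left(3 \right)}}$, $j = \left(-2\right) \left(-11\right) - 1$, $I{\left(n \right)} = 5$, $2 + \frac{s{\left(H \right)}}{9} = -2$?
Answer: $-630$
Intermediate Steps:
$s{\left(H \right)} = -36$ ($s{\left(H \right)} = -18 + 9 \left(-2\right) = -18 - 18 = -36$)
$j = 21$ ($j = 22 - 1 = 21$)
$k = - \frac{1}{6}$ ($k = \frac{6}{0 - 36} = \frac{6}{-36} = 6 \left(- \frac{1}{36}\right) = - \frac{1}{6} \approx -0.16667$)
$u{\left(g \right)} = \frac{5}{g}$
$j u{\left(k \right)} = 21 \frac{5}{- \frac{1}{6}} = 21 \cdot 5 \left(-6\right) = 21 \left(-30\right) = -630$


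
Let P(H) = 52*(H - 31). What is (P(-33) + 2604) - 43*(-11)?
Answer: -251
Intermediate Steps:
P(H) = -1612 + 52*H (P(H) = 52*(-31 + H) = -1612 + 52*H)
(P(-33) + 2604) - 43*(-11) = ((-1612 + 52*(-33)) + 2604) - 43*(-11) = ((-1612 - 1716) + 2604) + 473 = (-3328 + 2604) + 473 = -724 + 473 = -251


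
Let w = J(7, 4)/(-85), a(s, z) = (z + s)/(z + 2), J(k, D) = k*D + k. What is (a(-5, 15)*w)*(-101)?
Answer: 7070/289 ≈ 24.464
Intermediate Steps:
J(k, D) = k + D*k (J(k, D) = D*k + k = k + D*k)
a(s, z) = (s + z)/(2 + z)
w = -7/17 (w = (7*(1 + 4))/(-85) = (7*5)*(-1/85) = 35*(-1/85) = -7/17 ≈ -0.41176)
(a(-5, 15)*w)*(-101) = (((-5 + 15)/(2 + 15))*(-7/17))*(-101) = ((10/17)*(-7/17))*(-101) = -70/289*(-101) = 7070/289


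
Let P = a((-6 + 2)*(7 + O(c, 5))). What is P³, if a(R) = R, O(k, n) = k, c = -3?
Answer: -4096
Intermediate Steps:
P = -16 (P = (-6 + 2)*(7 - 3) = -4*4 = -16)
P³ = (-16)³ = -4096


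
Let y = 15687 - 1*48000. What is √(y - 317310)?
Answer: 3*I*√38847 ≈ 591.29*I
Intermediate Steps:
y = -32313 (y = 15687 - 48000 = -32313)
√(y - 317310) = √(-32313 - 317310) = √(-349623) = 3*I*√38847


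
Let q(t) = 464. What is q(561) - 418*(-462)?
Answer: 193580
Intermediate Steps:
q(561) - 418*(-462) = 464 - 418*(-462) = 464 - 1*(-193116) = 464 + 193116 = 193580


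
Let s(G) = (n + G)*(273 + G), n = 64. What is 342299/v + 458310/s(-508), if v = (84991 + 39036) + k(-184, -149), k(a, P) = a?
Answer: 3082465433/430725954 ≈ 7.1564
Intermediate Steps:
s(G) = (64 + G)*(273 + G)
v = 123843 (v = (84991 + 39036) - 184 = 124027 - 184 = 123843)
342299/v + 458310/s(-508) = 342299/123843 + 458310/(17472 + (-508)² + 337*(-508)) = 342299*(1/123843) + 458310/(17472 + 258064 - 171196) = 342299/123843 + 458310/104340 = 342299/123843 + 458310*(1/104340) = 342299/123843 + 15277/3478 = 3082465433/430725954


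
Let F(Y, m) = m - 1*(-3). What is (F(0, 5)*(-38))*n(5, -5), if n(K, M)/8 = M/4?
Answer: 3040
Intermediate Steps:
F(Y, m) = 3 + m (F(Y, m) = m + 3 = 3 + m)
n(K, M) = 2*M (n(K, M) = 8*(M/4) = 2*M)
(F(0, 5)*(-38))*n(5, -5) = ((3 + 5)*(-38))*(2*(-5)) = (8*(-38))*(-10) = -304*(-10) = 3040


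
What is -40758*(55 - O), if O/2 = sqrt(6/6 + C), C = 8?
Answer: -1997142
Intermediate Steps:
O = 6 (O = 2*sqrt(6/6 + 8) = 2*sqrt(6*(1/6) + 8) = 2*sqrt(1 + 8) = 2*sqrt(9) = 2*3 = 6)
-40758*(55 - O) = -40758*(55 - 1*6) = -40758*(55 - 6) = -40758*49 = -1997142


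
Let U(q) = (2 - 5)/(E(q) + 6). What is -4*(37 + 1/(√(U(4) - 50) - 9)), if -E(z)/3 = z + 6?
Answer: -51556/349 + 8*I*√798/1047 ≈ -147.72 + 0.21585*I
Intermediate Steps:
E(z) = -18 - 3*z (E(z) = -3*(z + 6) = -3*(6 + z) = -18 - 3*z)
U(q) = -3/(-12 - 3*q) (U(q) = (2 - 5)/((-18 - 3*q) + 6) = -3/(-12 - 3*q))
-4*(37 + 1/(√(U(4) - 50) - 9)) = -4*(37 + 1/(√(1/(4 + 4) - 50) - 9)) = -4*(37 + 1/(√(1/8 - 50) - 9)) = -4*(37 + 1/(√(⅛ - 50) - 9)) = -4*(37 + 1/(√(-399/8) - 9)) = -4*(37 + 1/(I*√798/4 - 9)) = -4*(37 + 1/(-9 + I*√798/4)) = -148 - 4/(-9 + I*√798/4)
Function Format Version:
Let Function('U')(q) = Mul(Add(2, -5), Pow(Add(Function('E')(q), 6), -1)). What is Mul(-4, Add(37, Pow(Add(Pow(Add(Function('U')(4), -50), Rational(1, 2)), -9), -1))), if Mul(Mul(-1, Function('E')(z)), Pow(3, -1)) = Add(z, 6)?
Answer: Add(Rational(-51556, 349), Mul(Rational(8, 1047), I, Pow(798, Rational(1, 2)))) ≈ Add(-147.72, Mul(0.21585, I))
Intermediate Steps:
Function('E')(z) = Add(-18, Mul(-3, z)) (Function('E')(z) = Mul(-3, Add(z, 6)) = Mul(-3, Add(6, z)) = Add(-18, Mul(-3, z)))
Function('U')(q) = Mul(-3, Pow(Add(-12, Mul(-3, q)), -1)) (Function('U')(q) = Mul(Add(2, -5), Pow(Add(Add(-18, Mul(-3, q)), 6), -1)) = Mul(-3, Pow(Add(-12, Mul(-3, q)), -1)))
Mul(-4, Add(37, Pow(Add(Pow(Add(Function('U')(4), -50), Rational(1, 2)), -9), -1))) = Mul(-4, Add(37, Pow(Add(Pow(Add(Pow(Add(4, 4), -1), -50), Rational(1, 2)), -9), -1))) = Mul(-4, Add(37, Pow(Add(Pow(Add(Pow(8, -1), -50), Rational(1, 2)), -9), -1))) = Mul(-4, Add(37, Pow(Add(Pow(Add(Rational(1, 8), -50), Rational(1, 2)), -9), -1))) = Mul(-4, Add(37, Pow(Add(Pow(Rational(-399, 8), Rational(1, 2)), -9), -1))) = Mul(-4, Add(37, Pow(Add(Mul(Rational(1, 4), I, Pow(798, Rational(1, 2))), -9), -1))) = Mul(-4, Add(37, Pow(Add(-9, Mul(Rational(1, 4), I, Pow(798, Rational(1, 2)))), -1))) = Add(-148, Mul(-4, Pow(Add(-9, Mul(Rational(1, 4), I, Pow(798, Rational(1, 2)))), -1)))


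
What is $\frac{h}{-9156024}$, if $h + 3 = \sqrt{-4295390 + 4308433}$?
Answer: $\frac{1}{3052008} - \frac{\sqrt{13043}}{9156024} \approx -1.2146 \cdot 10^{-5}$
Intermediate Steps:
$h = -3 + \sqrt{13043}$ ($h = -3 + \sqrt{-4295390 + 4308433} = -3 + \sqrt{13043} \approx 111.21$)
$\frac{h}{-9156024} = \frac{-3 + \sqrt{13043}}{-9156024} = \left(-3 + \sqrt{13043}\right) \left(- \frac{1}{9156024}\right) = \frac{1}{3052008} - \frac{\sqrt{13043}}{9156024}$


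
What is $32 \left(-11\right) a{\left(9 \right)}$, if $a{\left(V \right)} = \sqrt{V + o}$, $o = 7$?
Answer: $-1408$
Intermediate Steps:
$a{\left(V \right)} = \sqrt{7 + V}$ ($a{\left(V \right)} = \sqrt{V + 7} = \sqrt{7 + V}$)
$32 \left(-11\right) a{\left(9 \right)} = 32 \left(-11\right) \sqrt{7 + 9} = - 352 \sqrt{16} = \left(-352\right) 4 = -1408$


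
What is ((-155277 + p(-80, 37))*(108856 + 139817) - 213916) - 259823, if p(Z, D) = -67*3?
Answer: -38663654433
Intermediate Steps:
p(Z, D) = -201
((-155277 + p(-80, 37))*(108856 + 139817) - 213916) - 259823 = ((-155277 - 201)*(108856 + 139817) - 213916) - 259823 = (-155478*248673 - 213916) - 259823 = (-38663180694 - 213916) - 259823 = -38663394610 - 259823 = -38663654433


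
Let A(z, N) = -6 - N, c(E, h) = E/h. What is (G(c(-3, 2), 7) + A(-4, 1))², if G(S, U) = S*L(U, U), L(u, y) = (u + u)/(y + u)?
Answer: 289/4 ≈ 72.250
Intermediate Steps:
L(u, y) = 2*u/(u + y) (L(u, y) = (2*u)/(u + y) = 2*u/(u + y))
G(S, U) = S (G(S, U) = S*(2*U/(U + U)) = S*(2*U/((2*U))) = S*(2*U*(1/(2*U))) = S*1 = S)
(G(c(-3, 2), 7) + A(-4, 1))² = (-3/2 + (-6 - 1*1))² = (-3*½ + (-6 - 1))² = (-3/2 - 7)² = (-17/2)² = 289/4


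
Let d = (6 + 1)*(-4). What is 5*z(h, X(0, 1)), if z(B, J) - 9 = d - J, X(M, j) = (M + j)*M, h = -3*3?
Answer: -95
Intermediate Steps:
h = -9
X(M, j) = M*(M + j)
d = -28 (d = 7*(-4) = -28)
z(B, J) = -19 - J (z(B, J) = 9 + (-28 - J) = -19 - J)
5*z(h, X(0, 1)) = 5*(-19 - 0*(0 + 1)) = 5*(-19 - 0) = 5*(-19 - 1*0) = 5*(-19 + 0) = 5*(-19) = -95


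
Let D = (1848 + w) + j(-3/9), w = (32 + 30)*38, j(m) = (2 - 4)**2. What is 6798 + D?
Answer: 11006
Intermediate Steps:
j(m) = 4 (j(m) = (-2)**2 = 4)
w = 2356 (w = 62*38 = 2356)
D = 4208 (D = (1848 + 2356) + 4 = 4204 + 4 = 4208)
6798 + D = 6798 + 4208 = 11006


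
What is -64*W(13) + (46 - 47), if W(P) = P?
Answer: -833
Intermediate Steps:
-64*W(13) + (46 - 47) = -64*13 + (46 - 47) = -832 - 1 = -833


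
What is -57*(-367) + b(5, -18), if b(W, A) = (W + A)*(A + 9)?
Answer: 21036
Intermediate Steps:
b(W, A) = (9 + A)*(A + W) (b(W, A) = (A + W)*(9 + A) = (9 + A)*(A + W))
-57*(-367) + b(5, -18) = -57*(-367) + ((-18)² + 9*(-18) + 9*5 - 18*5) = 20919 + (324 - 162 + 45 - 90) = 20919 + 117 = 21036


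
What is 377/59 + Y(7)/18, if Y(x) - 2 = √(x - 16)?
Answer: 3452/531 + I/6 ≈ 6.5009 + 0.16667*I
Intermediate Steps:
Y(x) = 2 + √(-16 + x) (Y(x) = 2 + √(x - 16) = 2 + √(-16 + x))
377/59 + Y(7)/18 = 377/59 + (2 + √(-16 + 7))/18 = 377*(1/59) + (2 + √(-9))*(1/18) = 377/59 + (2 + 3*I)*(1/18) = 377/59 + (⅑ + I/6) = 3452/531 + I/6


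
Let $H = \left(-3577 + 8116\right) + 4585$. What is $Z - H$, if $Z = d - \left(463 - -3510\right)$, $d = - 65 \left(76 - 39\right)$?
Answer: $-15502$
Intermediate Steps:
$d = -2405$ ($d = \left(-65\right) 37 = -2405$)
$Z = -6378$ ($Z = -2405 - \left(463 - -3510\right) = -2405 - \left(463 + 3510\right) = -2405 - 3973 = -6378$)
$H = 9124$ ($H = 4539 + 4585 = 9124$)
$Z - H = -6378 - 9124 = -15502$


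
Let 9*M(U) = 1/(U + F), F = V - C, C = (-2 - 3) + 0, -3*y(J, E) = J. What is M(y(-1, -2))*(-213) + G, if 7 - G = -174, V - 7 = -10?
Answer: 1196/7 ≈ 170.86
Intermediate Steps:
V = -3 (V = 7 - 10 = -3)
y(J, E) = -J/3
C = -5 (C = -5 + 0 = -5)
F = 2 (F = -3 - 1*(-5) = -3 + 5 = 2)
G = 181 (G = 7 - 1*(-174) = 7 + 174 = 181)
M(U) = 1/(9*(2 + U)) (M(U) = 1/(9*(U + 2)) = 1/(9*(2 + U)))
M(y(-1, -2))*(-213) + G = (1/(9*(2 - ⅓*(-1))))*(-213) + 181 = (1/(9*(2 + ⅓)))*(-213) + 181 = (1/(9*(7/3)))*(-213) + 181 = ((⅑)*(3/7))*(-213) + 181 = (1/21)*(-213) + 181 = -71/7 + 181 = 1196/7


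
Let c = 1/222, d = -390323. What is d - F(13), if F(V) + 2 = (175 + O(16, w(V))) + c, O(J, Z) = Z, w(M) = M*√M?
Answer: -86690113/222 - 13*√13 ≈ -3.9054e+5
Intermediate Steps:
w(M) = M^(3/2)
c = 1/222 ≈ 0.0045045
F(V) = 38407/222 + V^(3/2) (F(V) = -2 + ((175 + V^(3/2)) + 1/222) = -2 + (38851/222 + V^(3/2)) = 38407/222 + V^(3/2))
d - F(13) = -390323 - (38407/222 + 13^(3/2)) = -390323 - (38407/222 + 13*√13) = -390323 + (-38407/222 - 13*√13) = -86690113/222 - 13*√13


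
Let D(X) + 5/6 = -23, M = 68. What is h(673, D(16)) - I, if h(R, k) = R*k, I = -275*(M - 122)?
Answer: -185339/6 ≈ -30890.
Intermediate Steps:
I = 14850 (I = -275*(68 - 122) = -275*(-54) = 14850)
D(X) = -143/6 (D(X) = -⅚ - 23 = -143/6)
h(673, D(16)) - I = 673*(-143/6) - 1*14850 = -96239/6 - 14850 = -185339/6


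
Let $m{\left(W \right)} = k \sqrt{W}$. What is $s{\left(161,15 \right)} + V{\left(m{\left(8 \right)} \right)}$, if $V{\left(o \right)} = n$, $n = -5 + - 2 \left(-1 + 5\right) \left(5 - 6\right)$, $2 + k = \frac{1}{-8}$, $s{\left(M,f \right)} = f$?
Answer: $18$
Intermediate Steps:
$k = - \frac{17}{8}$ ($k = -2 + \frac{1}{-8} = -2 - \frac{1}{8} = - \frac{17}{8} \approx -2.125$)
$n = 3$ ($n = -5 + \left(-2\right) 4 \left(5 - 6\right) = -5 - -8 = -5 + 8 = 3$)
$m{\left(W \right)} = - \frac{17 \sqrt{W}}{8}$
$V{\left(o \right)} = 3$
$s{\left(161,15 \right)} + V{\left(m{\left(8 \right)} \right)} = 15 + 3 = 18$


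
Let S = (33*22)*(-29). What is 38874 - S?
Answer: 59928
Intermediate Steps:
S = -21054 (S = 726*(-29) = -21054)
38874 - S = 38874 - 1*(-21054) = 38874 + 21054 = 59928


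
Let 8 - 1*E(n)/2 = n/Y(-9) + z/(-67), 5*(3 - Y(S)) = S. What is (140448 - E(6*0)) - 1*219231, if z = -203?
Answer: -5279127/67 ≈ -78793.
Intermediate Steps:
Y(S) = 3 - S/5
E(n) = 666/67 - 5*n/12 (E(n) = 16 - 2*(n/(3 - ⅕*(-9)) - 203/(-67)) = 16 - 2*(n/(3 + 9/5) - 203*(-1/67)) = 16 - 2*(n/(24/5) + 203/67) = 16 - 2*(n*(5/24) + 203/67) = 16 - 2*(5*n/24 + 203/67) = 16 - 2*(203/67 + 5*n/24) = 16 + (-406/67 - 5*n/12) = 666/67 - 5*n/12)
(140448 - E(6*0)) - 1*219231 = (140448 - (666/67 - 5*0/2)) - 1*219231 = (140448 - (666/67 - 5/12*0)) - 219231 = (140448 - (666/67 + 0)) - 219231 = (140448 - 1*666/67) - 219231 = (140448 - 666/67) - 219231 = 9409350/67 - 219231 = -5279127/67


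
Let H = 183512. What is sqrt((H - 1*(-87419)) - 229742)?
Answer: sqrt(41189) ≈ 202.95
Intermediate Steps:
sqrt((H - 1*(-87419)) - 229742) = sqrt((183512 - 1*(-87419)) - 229742) = sqrt((183512 + 87419) - 229742) = sqrt(270931 - 229742) = sqrt(41189)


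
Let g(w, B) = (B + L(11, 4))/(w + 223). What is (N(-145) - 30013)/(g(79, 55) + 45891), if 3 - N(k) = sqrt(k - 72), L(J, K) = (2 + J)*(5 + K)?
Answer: -4531510/6929627 - 151*I*sqrt(217)/6929627 ≈ -0.65393 - 0.00032099*I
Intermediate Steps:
N(k) = 3 - sqrt(-72 + k) (N(k) = 3 - sqrt(k - 72) = 3 - sqrt(-72 + k))
g(w, B) = (117 + B)/(223 + w) (g(w, B) = (B + (10 + 2*4 + 5*11 + 11*4))/(w + 223) = (B + (10 + 8 + 55 + 44))/(223 + w) = (B + 117)/(223 + w) = (117 + B)/(223 + w))
(N(-145) - 30013)/(g(79, 55) + 45891) = ((3 - sqrt(-72 - 145)) - 30013)/((117 + 55)/(223 + 79) + 45891) = ((3 - sqrt(-217)) - 30013)/(172/302 + 45891) = ((3 - I*sqrt(217)) - 30013)/((1/302)*172 + 45891) = ((3 - I*sqrt(217)) - 30013)/(86/151 + 45891) = (-30010 - I*sqrt(217))/(6929627/151) = (-30010 - I*sqrt(217))*(151/6929627) = -4531510/6929627 - 151*I*sqrt(217)/6929627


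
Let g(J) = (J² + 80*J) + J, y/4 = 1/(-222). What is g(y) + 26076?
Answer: 321264418/12321 ≈ 26075.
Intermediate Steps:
y = -2/111 (y = 4/(-222) = 4*(-1/222) = -2/111 ≈ -0.018018)
g(J) = J² + 81*J
g(y) + 26076 = -2*(81 - 2/111)/111 + 26076 = -2/111*8989/111 + 26076 = -17978/12321 + 26076 = 321264418/12321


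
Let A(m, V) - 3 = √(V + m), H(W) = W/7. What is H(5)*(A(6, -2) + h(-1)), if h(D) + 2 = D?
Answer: 10/7 ≈ 1.4286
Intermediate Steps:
H(W) = W/7 (H(W) = W*(⅐) = W/7)
A(m, V) = 3 + √(V + m)
h(D) = -2 + D
H(5)*(A(6, -2) + h(-1)) = ((⅐)*5)*((3 + √(-2 + 6)) + (-2 - 1)) = 5*((3 + √4) - 3)/7 = 5*((3 + 2) - 3)/7 = 5*(5 - 3)/7 = (5/7)*2 = 10/7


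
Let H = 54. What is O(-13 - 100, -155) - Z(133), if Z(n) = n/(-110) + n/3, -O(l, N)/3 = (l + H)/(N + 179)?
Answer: -47189/1320 ≈ -35.749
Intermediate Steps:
O(l, N) = -3*(54 + l)/(179 + N) (O(l, N) = -3*(l + 54)/(N + 179) = -3*(54 + l)/(179 + N))
Z(n) = 107*n/330 (Z(n) = n*(-1/110) + n*(⅓) = -n/110 + n/3 = 107*n/330)
O(-13 - 100, -155) - Z(133) = 3*(-54 - (-13 - 100))/(179 - 155) - 107*133/330 = 3*(-54 - 1*(-113))/24 - 1*14231/330 = 3*(1/24)*(-54 + 113) - 14231/330 = 3*(1/24)*59 - 14231/330 = 59/8 - 14231/330 = -47189/1320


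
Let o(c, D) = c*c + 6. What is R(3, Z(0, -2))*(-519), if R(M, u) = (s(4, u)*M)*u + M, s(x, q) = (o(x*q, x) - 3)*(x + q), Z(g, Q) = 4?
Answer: -12905973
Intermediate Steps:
o(c, D) = 6 + c² (o(c, D) = c² + 6 = 6 + c²)
s(x, q) = (3 + q²*x²)*(q + x) (s(x, q) = ((6 + (x*q)²) - 3)*(x + q) = ((6 + (q*x)²) - 3)*(q + x) = ((6 + q²*x²) - 3)*(q + x) = (3 + q²*x²)*(q + x))
R(M, u) = M + M*u*(12 + 3*u + 16*u³ + 64*u²) (R(M, u) = ((3*u + 3*4 + u²*4³ + u³*4²)*M)*u + M = ((3*u + 12 + u²*64 + u³*16)*M)*u + M = ((3*u + 12 + 64*u² + 16*u³)*M)*u + M = ((12 + 3*u + 16*u³ + 64*u²)*M)*u + M = (M*(12 + 3*u + 16*u³ + 64*u²))*u + M = M*u*(12 + 3*u + 16*u³ + 64*u²) + M = M + M*u*(12 + 3*u + 16*u³ + 64*u²))
R(3, Z(0, -2))*(-519) = (3*(1 + 3*4² + 12*4 + 16*4⁴ + 64*4³))*(-519) = (3*(1 + 3*16 + 48 + 16*256 + 64*64))*(-519) = (3*(1 + 48 + 48 + 4096 + 4096))*(-519) = (3*8289)*(-519) = 24867*(-519) = -12905973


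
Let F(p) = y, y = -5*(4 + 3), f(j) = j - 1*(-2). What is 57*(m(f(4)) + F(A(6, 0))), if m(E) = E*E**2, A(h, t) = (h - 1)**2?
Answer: 10317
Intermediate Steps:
A(h, t) = (-1 + h)**2
f(j) = 2 + j (f(j) = j + 2 = 2 + j)
m(E) = E**3
y = -35 (y = -5*7 = -35)
F(p) = -35
57*(m(f(4)) + F(A(6, 0))) = 57*((2 + 4)**3 - 35) = 57*(6**3 - 35) = 57*(216 - 35) = 57*181 = 10317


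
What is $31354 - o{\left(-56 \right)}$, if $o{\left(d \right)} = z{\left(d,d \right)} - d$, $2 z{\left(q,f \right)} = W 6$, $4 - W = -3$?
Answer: $31277$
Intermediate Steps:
$W = 7$ ($W = 4 - -3 = 4 + 3 = 7$)
$z{\left(q,f \right)} = 21$ ($z{\left(q,f \right)} = \frac{7 \cdot 6}{2} = \frac{1}{2} \cdot 42 = 21$)
$o{\left(d \right)} = 21 - d$
$31354 - o{\left(-56 \right)} = 31354 - \left(21 - -56\right) = 31354 - \left(21 + 56\right) = 31354 - 77 = 31277$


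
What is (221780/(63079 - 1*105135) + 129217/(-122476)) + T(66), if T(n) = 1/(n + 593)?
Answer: -2684540397129/424301322788 ≈ -6.3270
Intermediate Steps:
T(n) = 1/(593 + n)
(221780/(63079 - 1*105135) + 129217/(-122476)) + T(66) = (221780/(63079 - 1*105135) + 129217/(-122476)) + 1/(593 + 66) = (221780/(63079 - 105135) + 129217*(-1/122476)) + 1/659 = (221780/(-42056) - 129217/122476) + 1/659 = (221780*(-1/42056) - 129217/122476) + 1/659 = (-55445/10514 - 129217/122476) + 1/659 = -4074634679/643856332 + 1/659 = -2684540397129/424301322788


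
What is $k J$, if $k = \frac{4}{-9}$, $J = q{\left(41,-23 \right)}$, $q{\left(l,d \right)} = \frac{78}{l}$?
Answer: $- \frac{104}{123} \approx -0.84553$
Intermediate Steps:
$J = \frac{78}{41} \approx 1.9024$
$k = - \frac{4}{9}$ ($k = 4 \left(- \frac{1}{9}\right) = - \frac{4}{9} \approx -0.44444$)
$k J = \left(- \frac{4}{9}\right) \frac{78}{41} = - \frac{104}{123}$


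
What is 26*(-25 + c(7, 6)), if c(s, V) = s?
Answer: -468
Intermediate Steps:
26*(-25 + c(7, 6)) = 26*(-25 + 7) = 26*(-18) = -468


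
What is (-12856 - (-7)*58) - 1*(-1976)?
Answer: -10474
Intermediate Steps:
(-12856 - (-7)*58) - 1*(-1976) = (-12856 - 1*(-406)) + 1976 = (-12856 + 406) + 1976 = -12450 + 1976 = -10474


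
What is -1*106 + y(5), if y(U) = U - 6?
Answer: -107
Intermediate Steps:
y(U) = -6 + U
-1*106 + y(5) = -1*106 + (-6 + 5) = -106 - 1 = -107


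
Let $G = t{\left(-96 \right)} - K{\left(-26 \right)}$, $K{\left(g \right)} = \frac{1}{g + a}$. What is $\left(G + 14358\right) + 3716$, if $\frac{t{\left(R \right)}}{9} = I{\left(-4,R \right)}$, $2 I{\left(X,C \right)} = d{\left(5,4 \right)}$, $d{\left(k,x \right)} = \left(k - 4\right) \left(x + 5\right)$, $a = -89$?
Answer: $\frac{4166337}{230} \approx 18115.0$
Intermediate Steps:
$d{\left(k,x \right)} = \left(-4 + k\right) \left(5 + x\right)$
$I{\left(X,C \right)} = \frac{9}{2}$ ($I{\left(X,C \right)} = \frac{-20 - 16 + 5 \cdot 5 + 5 \cdot 4}{2} = \frac{-20 - 16 + 25 + 20}{2} = \frac{1}{2} \cdot 9 = \frac{9}{2}$)
$t{\left(R \right)} = \frac{81}{2}$ ($t{\left(R \right)} = 9 \cdot \frac{9}{2} = \frac{81}{2}$)
$K{\left(g \right)} = \frac{1}{-89 + g}$ ($K{\left(g \right)} = \frac{1}{g - 89} = \frac{1}{-89 + g}$)
$G = \frac{9317}{230}$ ($G = \frac{81}{2} - \frac{1}{-89 - 26} = \frac{81}{2} - \frac{1}{-115} = \frac{81}{2} - - \frac{1}{115} = \frac{81}{2} + \frac{1}{115} = \frac{9317}{230} \approx 40.509$)
$\left(G + 14358\right) + 3716 = \left(\frac{9317}{230} + 14358\right) + 3716 = \frac{3311657}{230} + 3716 = \frac{4166337}{230}$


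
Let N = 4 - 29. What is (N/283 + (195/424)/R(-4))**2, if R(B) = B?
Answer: 9522832225/230369281024 ≈ 0.041337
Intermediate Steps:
N = -25
(N/283 + (195/424)/R(-4))**2 = (-25/283 + (195/424)/(-4))**2 = (-25*1/283 + (195*(1/424))*(-1/4))**2 = (-25/283 + (195/424)*(-1/4))**2 = (-25/283 - 195/1696)**2 = (-97585/479968)**2 = 9522832225/230369281024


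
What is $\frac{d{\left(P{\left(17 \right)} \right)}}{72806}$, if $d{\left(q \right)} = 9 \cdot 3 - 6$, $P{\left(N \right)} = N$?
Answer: $\frac{21}{72806} \approx 0.00028844$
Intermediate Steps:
$d{\left(q \right)} = 21$ ($d{\left(q \right)} = 27 - 6 = 21$)
$\frac{d{\left(P{\left(17 \right)} \right)}}{72806} = \frac{21}{72806}$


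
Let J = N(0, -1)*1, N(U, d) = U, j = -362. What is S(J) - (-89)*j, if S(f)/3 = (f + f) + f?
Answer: -32218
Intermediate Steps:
J = 0 (J = 0*1 = 0)
S(f) = 9*f (S(f) = 3*((f + f) + f) = 3*(2*f + f) = 3*(3*f) = 9*f)
S(J) - (-89)*j = 9*0 - (-89)*(-362) = 0 - 1*32218 = 0 - 32218 = -32218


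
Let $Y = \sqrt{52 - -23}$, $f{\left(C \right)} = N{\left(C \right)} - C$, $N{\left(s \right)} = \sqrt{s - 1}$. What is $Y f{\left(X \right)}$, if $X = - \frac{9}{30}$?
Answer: $\frac{\sqrt{3} \left(3 + i \sqrt{130}\right)}{2} \approx 2.5981 + 9.8742 i$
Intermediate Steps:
$X = - \frac{3}{10}$ ($X = \left(-9\right) \frac{1}{30} = - \frac{3}{10} \approx -0.3$)
$N{\left(s \right)} = \sqrt{-1 + s}$
$f{\left(C \right)} = \sqrt{-1 + C} - C$
$Y = 5 \sqrt{3}$ ($Y = \sqrt{52 + \left(-59 + 82\right)} = \sqrt{52 + 23} = \sqrt{75} = 5 \sqrt{3} \approx 8.6602$)
$Y f{\left(X \right)} = 5 \sqrt{3} \left(\sqrt{-1 - \frac{3}{10}} - - \frac{3}{10}\right) = 5 \sqrt{3} \left(\sqrt{- \frac{13}{10}} + \frac{3}{10}\right) = 5 \sqrt{3} \left(\frac{i \sqrt{130}}{10} + \frac{3}{10}\right) = 5 \sqrt{3} \left(\frac{3}{10} + \frac{i \sqrt{130}}{10}\right)$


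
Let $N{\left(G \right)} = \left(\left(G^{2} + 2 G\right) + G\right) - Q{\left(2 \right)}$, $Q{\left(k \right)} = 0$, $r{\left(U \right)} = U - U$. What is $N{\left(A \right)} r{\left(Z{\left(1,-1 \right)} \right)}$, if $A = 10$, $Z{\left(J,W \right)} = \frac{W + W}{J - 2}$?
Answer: $0$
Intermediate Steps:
$Z{\left(J,W \right)} = \frac{2 W}{-2 + J}$
$r{\left(U \right)} = 0$
$N{\left(G \right)} = G^{2} + 3 G$ ($N{\left(G \right)} = \left(\left(G^{2} + 2 G\right) + G\right) - 0 = \left(G^{2} + 3 G\right) + 0 = G^{2} + 3 G$)
$N{\left(A \right)} r{\left(Z{\left(1,-1 \right)} \right)} = 10 \left(3 + 10\right) 0 = 10 \cdot 13 \cdot 0 = 130 \cdot 0 = 0$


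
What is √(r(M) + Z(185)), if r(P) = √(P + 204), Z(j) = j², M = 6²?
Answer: √(34225 + 4*√15) ≈ 185.04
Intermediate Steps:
M = 36
r(P) = √(204 + P)
√(r(M) + Z(185)) = √(√(204 + 36) + 185²) = √(√240 + 34225) = √(4*√15 + 34225) = √(34225 + 4*√15)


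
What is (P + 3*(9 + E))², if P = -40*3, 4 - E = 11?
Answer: 12996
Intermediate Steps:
E = -7 (E = 4 - 1*11 = 4 - 11 = -7)
P = -120
(P + 3*(9 + E))² = (-120 + 3*(9 - 7))² = (-120 + 3*2)² = (-120 + 6)² = (-114)² = 12996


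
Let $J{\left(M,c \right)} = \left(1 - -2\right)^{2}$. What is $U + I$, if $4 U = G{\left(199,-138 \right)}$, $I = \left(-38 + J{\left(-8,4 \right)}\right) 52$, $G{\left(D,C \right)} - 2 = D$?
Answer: $- \frac{5831}{4} \approx -1457.8$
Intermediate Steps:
$G{\left(D,C \right)} = 2 + D$
$J{\left(M,c \right)} = 9$ ($J{\left(M,c \right)} = \left(1 + 2\right)^{2} = 3^{2} = 9$)
$I = -1508$ ($I = \left(-38 + 9\right) 52 = \left(-29\right) 52 = -1508$)
$U = \frac{201}{4}$ ($U = \frac{2 + 199}{4} = \frac{1}{4} \cdot 201 = \frac{201}{4} \approx 50.25$)
$U + I = \frac{201}{4} - 1508 = - \frac{5831}{4}$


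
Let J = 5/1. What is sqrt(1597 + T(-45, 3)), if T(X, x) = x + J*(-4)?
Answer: 2*sqrt(395) ≈ 39.749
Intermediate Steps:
J = 5 (J = 5*1 = 5)
T(X, x) = -20 + x (T(X, x) = x + 5*(-4) = x - 20 = -20 + x)
sqrt(1597 + T(-45, 3)) = sqrt(1597 + (-20 + 3)) = sqrt(1597 - 17) = sqrt(1580) = 2*sqrt(395)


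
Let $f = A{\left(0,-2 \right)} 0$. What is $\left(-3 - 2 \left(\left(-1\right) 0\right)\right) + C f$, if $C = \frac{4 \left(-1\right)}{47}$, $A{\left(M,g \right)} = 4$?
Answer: $-3$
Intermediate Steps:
$f = 0$ ($f = 4 \cdot 0 = 0$)
$C = - \frac{4}{47}$ ($C = \left(-4\right) \frac{1}{47} = - \frac{4}{47} \approx -0.085106$)
$\left(-3 - 2 \left(\left(-1\right) 0\right)\right) + C f = \left(-3 - 2 \left(\left(-1\right) 0\right)\right) - 0 = \left(-3 - 0\right) + 0 = \left(-3 + 0\right) + 0 = -3 + 0 = -3$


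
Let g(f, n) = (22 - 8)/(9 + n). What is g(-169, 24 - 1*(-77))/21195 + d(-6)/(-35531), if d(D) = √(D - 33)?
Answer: 7/1165725 - I*√39/35531 ≈ 6.0048e-6 - 0.00017576*I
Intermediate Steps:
g(f, n) = 14/(9 + n)
d(D) = √(-33 + D)
g(-169, 24 - 1*(-77))/21195 + d(-6)/(-35531) = (14/(9 + (24 - 1*(-77))))/21195 + √(-33 - 6)/(-35531) = (14/(9 + (24 + 77)))*(1/21195) + √(-39)*(-1/35531) = (14/(9 + 101))*(1/21195) + (I*√39)*(-1/35531) = (14/110)*(1/21195) - I*√39/35531 = (14*(1/110))*(1/21195) - I*√39/35531 = (7/55)*(1/21195) - I*√39/35531 = 7/1165725 - I*√39/35531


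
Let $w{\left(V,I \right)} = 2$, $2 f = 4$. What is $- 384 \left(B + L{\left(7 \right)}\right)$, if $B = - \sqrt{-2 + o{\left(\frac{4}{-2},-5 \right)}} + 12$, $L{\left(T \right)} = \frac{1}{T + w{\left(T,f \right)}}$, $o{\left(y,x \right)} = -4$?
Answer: $- \frac{13952}{3} + 384 i \sqrt{6} \approx -4650.7 + 940.6 i$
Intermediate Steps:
$f = 2$ ($f = \frac{1}{2} \cdot 4 = 2$)
$L{\left(T \right)} = \frac{1}{2 + T}$ ($L{\left(T \right)} = \frac{1}{T + 2} = \frac{1}{2 + T}$)
$B = 12 - i \sqrt{6}$ ($B = - \sqrt{-2 - 4} + 12 = - \sqrt{-6} + 12 = - i \sqrt{6} + 12 = 12 - i \sqrt{6} \approx 12.0 - 2.4495 i$)
$- 384 \left(B + L{\left(7 \right)}\right) = - 384 \left(\left(12 - i \sqrt{6}\right) + \frac{1}{2 + 7}\right) = - 384 \left(\left(12 - i \sqrt{6}\right) + \frac{1}{9}\right) = - 384 \left(\frac{109}{9} - i \sqrt{6}\right) = - \frac{13952}{3} + 384 i \sqrt{6}$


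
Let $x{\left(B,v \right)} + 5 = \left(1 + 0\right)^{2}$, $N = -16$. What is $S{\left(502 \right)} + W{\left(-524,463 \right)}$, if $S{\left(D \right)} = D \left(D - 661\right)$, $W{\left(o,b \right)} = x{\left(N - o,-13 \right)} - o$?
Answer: $-79298$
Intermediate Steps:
$x{\left(B,v \right)} = -4$ ($x{\left(B,v \right)} = -5 + \left(1 + 0\right)^{2} = -5 + 1^{2} = -5 + 1 = -4$)
$W{\left(o,b \right)} = -4 - o$
$S{\left(D \right)} = D \left(-661 + D\right)$
$S{\left(502 \right)} + W{\left(-524,463 \right)} = 502 \left(-661 + 502\right) - -520 = 502 \left(-159\right) + \left(-4 + 524\right) = -79818 + 520 = -79298$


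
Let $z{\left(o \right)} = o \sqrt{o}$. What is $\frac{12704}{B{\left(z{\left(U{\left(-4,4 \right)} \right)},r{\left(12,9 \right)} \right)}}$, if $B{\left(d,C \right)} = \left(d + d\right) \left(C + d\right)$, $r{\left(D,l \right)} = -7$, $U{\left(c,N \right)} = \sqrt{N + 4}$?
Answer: $- \frac{311248}{1889} - \frac{272342 \cdot 2^{\frac{3}{4}}}{1889} - \frac{177856 \sqrt[4]{2}}{1889} - \frac{101632 \sqrt{2}}{1889} \approx -595.29$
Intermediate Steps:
$U{\left(c,N \right)} = \sqrt{4 + N}$
$z{\left(o \right)} = o^{\frac{3}{2}}$
$B{\left(d,C \right)} = 2 d \left(C + d\right)$
$\frac{12704}{B{\left(z{\left(U{\left(-4,4 \right)} \right)},r{\left(12,9 \right)} \right)}} = \frac{12704}{2 \left(\sqrt{4 + 4}\right)^{\frac{3}{2}} \left(-7 + \left(\sqrt{4 + 4}\right)^{\frac{3}{2}}\right)} = \frac{12704}{2 \left(\sqrt{8}\right)^{\frac{3}{2}} \left(-7 + \left(\sqrt{8}\right)^{\frac{3}{2}}\right)} = \frac{12704}{2 \left(2 \sqrt{2}\right)^{\frac{3}{2}} \left(-7 + \left(2 \sqrt{2}\right)^{\frac{3}{2}}\right)} = \frac{12704}{2 \cdot 4 \sqrt[4]{2} \left(-7 + 4 \sqrt[4]{2}\right)} = \frac{12704}{8 \sqrt[4]{2} \left(-7 + 4 \sqrt[4]{2}\right)} = 12704 \frac{2^{\frac{3}{4}}}{16 \left(-7 + 4 \sqrt[4]{2}\right)} = \frac{794 \cdot 2^{\frac{3}{4}}}{-7 + 4 \sqrt[4]{2}}$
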